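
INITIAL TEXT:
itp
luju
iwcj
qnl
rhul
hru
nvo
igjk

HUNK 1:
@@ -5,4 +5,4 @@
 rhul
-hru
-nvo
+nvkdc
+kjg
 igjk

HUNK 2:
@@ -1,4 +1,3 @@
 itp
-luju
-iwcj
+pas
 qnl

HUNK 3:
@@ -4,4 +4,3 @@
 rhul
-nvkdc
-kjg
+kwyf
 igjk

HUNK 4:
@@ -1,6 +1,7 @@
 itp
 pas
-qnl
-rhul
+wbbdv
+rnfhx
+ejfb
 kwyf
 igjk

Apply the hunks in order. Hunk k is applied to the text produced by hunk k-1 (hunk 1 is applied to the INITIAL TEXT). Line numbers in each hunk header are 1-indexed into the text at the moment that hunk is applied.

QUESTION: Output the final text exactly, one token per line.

Answer: itp
pas
wbbdv
rnfhx
ejfb
kwyf
igjk

Derivation:
Hunk 1: at line 5 remove [hru,nvo] add [nvkdc,kjg] -> 8 lines: itp luju iwcj qnl rhul nvkdc kjg igjk
Hunk 2: at line 1 remove [luju,iwcj] add [pas] -> 7 lines: itp pas qnl rhul nvkdc kjg igjk
Hunk 3: at line 4 remove [nvkdc,kjg] add [kwyf] -> 6 lines: itp pas qnl rhul kwyf igjk
Hunk 4: at line 1 remove [qnl,rhul] add [wbbdv,rnfhx,ejfb] -> 7 lines: itp pas wbbdv rnfhx ejfb kwyf igjk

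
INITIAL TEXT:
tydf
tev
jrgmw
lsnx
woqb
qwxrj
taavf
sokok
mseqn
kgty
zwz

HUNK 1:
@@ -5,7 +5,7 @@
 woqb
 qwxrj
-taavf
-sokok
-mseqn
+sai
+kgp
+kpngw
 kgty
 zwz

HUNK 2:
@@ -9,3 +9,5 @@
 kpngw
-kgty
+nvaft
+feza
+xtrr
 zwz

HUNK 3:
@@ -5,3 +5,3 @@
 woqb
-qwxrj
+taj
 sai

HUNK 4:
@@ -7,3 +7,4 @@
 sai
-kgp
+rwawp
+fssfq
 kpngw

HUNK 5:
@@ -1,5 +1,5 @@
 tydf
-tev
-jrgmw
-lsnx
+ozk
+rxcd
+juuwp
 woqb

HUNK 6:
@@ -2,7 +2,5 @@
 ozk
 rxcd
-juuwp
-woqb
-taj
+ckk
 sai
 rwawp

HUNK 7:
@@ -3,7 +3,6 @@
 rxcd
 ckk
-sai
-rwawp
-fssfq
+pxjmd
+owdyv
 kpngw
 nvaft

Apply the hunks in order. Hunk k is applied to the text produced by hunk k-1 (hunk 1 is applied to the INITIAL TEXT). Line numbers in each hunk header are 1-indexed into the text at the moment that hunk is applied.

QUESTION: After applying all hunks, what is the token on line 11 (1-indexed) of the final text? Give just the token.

Answer: zwz

Derivation:
Hunk 1: at line 5 remove [taavf,sokok,mseqn] add [sai,kgp,kpngw] -> 11 lines: tydf tev jrgmw lsnx woqb qwxrj sai kgp kpngw kgty zwz
Hunk 2: at line 9 remove [kgty] add [nvaft,feza,xtrr] -> 13 lines: tydf tev jrgmw lsnx woqb qwxrj sai kgp kpngw nvaft feza xtrr zwz
Hunk 3: at line 5 remove [qwxrj] add [taj] -> 13 lines: tydf tev jrgmw lsnx woqb taj sai kgp kpngw nvaft feza xtrr zwz
Hunk 4: at line 7 remove [kgp] add [rwawp,fssfq] -> 14 lines: tydf tev jrgmw lsnx woqb taj sai rwawp fssfq kpngw nvaft feza xtrr zwz
Hunk 5: at line 1 remove [tev,jrgmw,lsnx] add [ozk,rxcd,juuwp] -> 14 lines: tydf ozk rxcd juuwp woqb taj sai rwawp fssfq kpngw nvaft feza xtrr zwz
Hunk 6: at line 2 remove [juuwp,woqb,taj] add [ckk] -> 12 lines: tydf ozk rxcd ckk sai rwawp fssfq kpngw nvaft feza xtrr zwz
Hunk 7: at line 3 remove [sai,rwawp,fssfq] add [pxjmd,owdyv] -> 11 lines: tydf ozk rxcd ckk pxjmd owdyv kpngw nvaft feza xtrr zwz
Final line 11: zwz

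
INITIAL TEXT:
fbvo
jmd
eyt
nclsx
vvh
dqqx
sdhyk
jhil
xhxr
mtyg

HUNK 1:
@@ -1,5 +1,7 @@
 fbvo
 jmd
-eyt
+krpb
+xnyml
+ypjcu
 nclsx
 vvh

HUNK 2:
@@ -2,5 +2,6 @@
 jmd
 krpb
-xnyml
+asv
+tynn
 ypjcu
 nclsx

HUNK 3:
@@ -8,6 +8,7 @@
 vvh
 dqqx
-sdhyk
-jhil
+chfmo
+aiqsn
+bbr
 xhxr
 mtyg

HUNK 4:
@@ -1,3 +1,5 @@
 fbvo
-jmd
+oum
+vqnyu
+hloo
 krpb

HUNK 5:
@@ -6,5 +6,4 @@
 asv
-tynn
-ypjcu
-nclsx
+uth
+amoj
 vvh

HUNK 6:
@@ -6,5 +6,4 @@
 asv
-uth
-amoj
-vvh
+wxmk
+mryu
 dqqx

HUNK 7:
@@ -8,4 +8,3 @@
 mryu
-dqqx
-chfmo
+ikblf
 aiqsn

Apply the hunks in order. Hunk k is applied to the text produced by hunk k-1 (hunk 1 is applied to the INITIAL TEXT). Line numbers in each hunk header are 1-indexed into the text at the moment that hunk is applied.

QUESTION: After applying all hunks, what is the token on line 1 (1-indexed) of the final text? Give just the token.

Answer: fbvo

Derivation:
Hunk 1: at line 1 remove [eyt] add [krpb,xnyml,ypjcu] -> 12 lines: fbvo jmd krpb xnyml ypjcu nclsx vvh dqqx sdhyk jhil xhxr mtyg
Hunk 2: at line 2 remove [xnyml] add [asv,tynn] -> 13 lines: fbvo jmd krpb asv tynn ypjcu nclsx vvh dqqx sdhyk jhil xhxr mtyg
Hunk 3: at line 8 remove [sdhyk,jhil] add [chfmo,aiqsn,bbr] -> 14 lines: fbvo jmd krpb asv tynn ypjcu nclsx vvh dqqx chfmo aiqsn bbr xhxr mtyg
Hunk 4: at line 1 remove [jmd] add [oum,vqnyu,hloo] -> 16 lines: fbvo oum vqnyu hloo krpb asv tynn ypjcu nclsx vvh dqqx chfmo aiqsn bbr xhxr mtyg
Hunk 5: at line 6 remove [tynn,ypjcu,nclsx] add [uth,amoj] -> 15 lines: fbvo oum vqnyu hloo krpb asv uth amoj vvh dqqx chfmo aiqsn bbr xhxr mtyg
Hunk 6: at line 6 remove [uth,amoj,vvh] add [wxmk,mryu] -> 14 lines: fbvo oum vqnyu hloo krpb asv wxmk mryu dqqx chfmo aiqsn bbr xhxr mtyg
Hunk 7: at line 8 remove [dqqx,chfmo] add [ikblf] -> 13 lines: fbvo oum vqnyu hloo krpb asv wxmk mryu ikblf aiqsn bbr xhxr mtyg
Final line 1: fbvo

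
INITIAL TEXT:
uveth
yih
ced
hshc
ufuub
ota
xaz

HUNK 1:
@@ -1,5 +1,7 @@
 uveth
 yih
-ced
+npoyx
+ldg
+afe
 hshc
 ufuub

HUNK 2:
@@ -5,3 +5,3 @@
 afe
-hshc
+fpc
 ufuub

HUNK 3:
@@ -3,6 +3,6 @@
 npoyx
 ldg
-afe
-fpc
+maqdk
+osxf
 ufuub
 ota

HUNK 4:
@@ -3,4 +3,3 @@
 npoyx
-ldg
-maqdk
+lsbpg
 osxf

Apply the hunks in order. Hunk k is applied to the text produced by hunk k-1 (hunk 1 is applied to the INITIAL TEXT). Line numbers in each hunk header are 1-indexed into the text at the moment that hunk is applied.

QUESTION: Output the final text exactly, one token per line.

Answer: uveth
yih
npoyx
lsbpg
osxf
ufuub
ota
xaz

Derivation:
Hunk 1: at line 1 remove [ced] add [npoyx,ldg,afe] -> 9 lines: uveth yih npoyx ldg afe hshc ufuub ota xaz
Hunk 2: at line 5 remove [hshc] add [fpc] -> 9 lines: uveth yih npoyx ldg afe fpc ufuub ota xaz
Hunk 3: at line 3 remove [afe,fpc] add [maqdk,osxf] -> 9 lines: uveth yih npoyx ldg maqdk osxf ufuub ota xaz
Hunk 4: at line 3 remove [ldg,maqdk] add [lsbpg] -> 8 lines: uveth yih npoyx lsbpg osxf ufuub ota xaz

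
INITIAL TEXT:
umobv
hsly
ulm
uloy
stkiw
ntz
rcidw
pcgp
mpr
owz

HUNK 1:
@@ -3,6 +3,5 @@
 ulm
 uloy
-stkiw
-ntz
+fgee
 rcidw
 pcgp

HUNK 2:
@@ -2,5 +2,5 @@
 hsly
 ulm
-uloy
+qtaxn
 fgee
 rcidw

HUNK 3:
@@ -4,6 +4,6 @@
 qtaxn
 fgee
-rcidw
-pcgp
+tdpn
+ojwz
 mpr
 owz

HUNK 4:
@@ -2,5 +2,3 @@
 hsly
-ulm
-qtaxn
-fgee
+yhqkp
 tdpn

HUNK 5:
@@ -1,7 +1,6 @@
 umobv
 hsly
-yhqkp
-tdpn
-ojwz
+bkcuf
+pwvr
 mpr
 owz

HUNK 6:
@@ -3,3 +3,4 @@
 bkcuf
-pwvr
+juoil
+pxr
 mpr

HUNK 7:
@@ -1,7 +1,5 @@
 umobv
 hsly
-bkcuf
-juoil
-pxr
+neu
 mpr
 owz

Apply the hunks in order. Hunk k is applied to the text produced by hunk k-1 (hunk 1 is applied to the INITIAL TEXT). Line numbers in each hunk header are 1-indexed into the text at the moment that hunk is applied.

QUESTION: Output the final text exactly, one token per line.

Hunk 1: at line 3 remove [stkiw,ntz] add [fgee] -> 9 lines: umobv hsly ulm uloy fgee rcidw pcgp mpr owz
Hunk 2: at line 2 remove [uloy] add [qtaxn] -> 9 lines: umobv hsly ulm qtaxn fgee rcidw pcgp mpr owz
Hunk 3: at line 4 remove [rcidw,pcgp] add [tdpn,ojwz] -> 9 lines: umobv hsly ulm qtaxn fgee tdpn ojwz mpr owz
Hunk 4: at line 2 remove [ulm,qtaxn,fgee] add [yhqkp] -> 7 lines: umobv hsly yhqkp tdpn ojwz mpr owz
Hunk 5: at line 1 remove [yhqkp,tdpn,ojwz] add [bkcuf,pwvr] -> 6 lines: umobv hsly bkcuf pwvr mpr owz
Hunk 6: at line 3 remove [pwvr] add [juoil,pxr] -> 7 lines: umobv hsly bkcuf juoil pxr mpr owz
Hunk 7: at line 1 remove [bkcuf,juoil,pxr] add [neu] -> 5 lines: umobv hsly neu mpr owz

Answer: umobv
hsly
neu
mpr
owz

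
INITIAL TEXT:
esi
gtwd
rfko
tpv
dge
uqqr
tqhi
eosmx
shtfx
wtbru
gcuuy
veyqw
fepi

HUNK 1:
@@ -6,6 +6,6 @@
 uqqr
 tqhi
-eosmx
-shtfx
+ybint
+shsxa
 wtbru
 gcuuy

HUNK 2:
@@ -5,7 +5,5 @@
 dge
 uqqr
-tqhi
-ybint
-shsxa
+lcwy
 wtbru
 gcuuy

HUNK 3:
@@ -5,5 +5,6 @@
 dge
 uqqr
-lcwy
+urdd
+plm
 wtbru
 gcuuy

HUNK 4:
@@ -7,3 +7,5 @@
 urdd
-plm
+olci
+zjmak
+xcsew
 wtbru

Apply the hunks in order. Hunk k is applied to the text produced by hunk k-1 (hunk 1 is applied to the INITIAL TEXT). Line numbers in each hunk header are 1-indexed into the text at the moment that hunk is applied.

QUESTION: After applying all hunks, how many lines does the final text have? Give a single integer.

Hunk 1: at line 6 remove [eosmx,shtfx] add [ybint,shsxa] -> 13 lines: esi gtwd rfko tpv dge uqqr tqhi ybint shsxa wtbru gcuuy veyqw fepi
Hunk 2: at line 5 remove [tqhi,ybint,shsxa] add [lcwy] -> 11 lines: esi gtwd rfko tpv dge uqqr lcwy wtbru gcuuy veyqw fepi
Hunk 3: at line 5 remove [lcwy] add [urdd,plm] -> 12 lines: esi gtwd rfko tpv dge uqqr urdd plm wtbru gcuuy veyqw fepi
Hunk 4: at line 7 remove [plm] add [olci,zjmak,xcsew] -> 14 lines: esi gtwd rfko tpv dge uqqr urdd olci zjmak xcsew wtbru gcuuy veyqw fepi
Final line count: 14

Answer: 14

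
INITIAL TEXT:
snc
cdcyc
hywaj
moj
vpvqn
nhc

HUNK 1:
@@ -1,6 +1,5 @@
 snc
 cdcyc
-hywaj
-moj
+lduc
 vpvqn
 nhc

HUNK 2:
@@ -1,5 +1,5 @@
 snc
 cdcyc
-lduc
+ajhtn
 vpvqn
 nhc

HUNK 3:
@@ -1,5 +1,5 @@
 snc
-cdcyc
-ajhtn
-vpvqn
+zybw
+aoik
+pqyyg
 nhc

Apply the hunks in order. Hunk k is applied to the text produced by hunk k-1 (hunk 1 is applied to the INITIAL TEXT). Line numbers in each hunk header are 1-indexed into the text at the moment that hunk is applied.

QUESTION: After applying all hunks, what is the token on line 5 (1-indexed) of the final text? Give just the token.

Hunk 1: at line 1 remove [hywaj,moj] add [lduc] -> 5 lines: snc cdcyc lduc vpvqn nhc
Hunk 2: at line 1 remove [lduc] add [ajhtn] -> 5 lines: snc cdcyc ajhtn vpvqn nhc
Hunk 3: at line 1 remove [cdcyc,ajhtn,vpvqn] add [zybw,aoik,pqyyg] -> 5 lines: snc zybw aoik pqyyg nhc
Final line 5: nhc

Answer: nhc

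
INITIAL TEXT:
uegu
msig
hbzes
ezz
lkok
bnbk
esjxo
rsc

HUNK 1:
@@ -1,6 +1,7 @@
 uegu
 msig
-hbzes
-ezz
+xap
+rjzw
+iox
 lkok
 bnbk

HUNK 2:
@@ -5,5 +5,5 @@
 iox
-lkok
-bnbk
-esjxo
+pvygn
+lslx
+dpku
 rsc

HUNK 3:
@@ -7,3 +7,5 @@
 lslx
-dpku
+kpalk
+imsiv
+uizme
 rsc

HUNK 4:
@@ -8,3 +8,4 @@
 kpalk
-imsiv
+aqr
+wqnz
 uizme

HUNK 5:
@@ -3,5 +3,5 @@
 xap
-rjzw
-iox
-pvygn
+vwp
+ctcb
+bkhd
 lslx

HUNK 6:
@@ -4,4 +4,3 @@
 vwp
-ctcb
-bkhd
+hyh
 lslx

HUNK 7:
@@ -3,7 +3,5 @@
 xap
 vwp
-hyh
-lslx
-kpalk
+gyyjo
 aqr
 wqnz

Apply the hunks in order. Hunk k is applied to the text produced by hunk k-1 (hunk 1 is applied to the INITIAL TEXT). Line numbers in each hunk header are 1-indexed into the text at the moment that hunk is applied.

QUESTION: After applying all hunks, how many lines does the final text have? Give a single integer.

Answer: 9

Derivation:
Hunk 1: at line 1 remove [hbzes,ezz] add [xap,rjzw,iox] -> 9 lines: uegu msig xap rjzw iox lkok bnbk esjxo rsc
Hunk 2: at line 5 remove [lkok,bnbk,esjxo] add [pvygn,lslx,dpku] -> 9 lines: uegu msig xap rjzw iox pvygn lslx dpku rsc
Hunk 3: at line 7 remove [dpku] add [kpalk,imsiv,uizme] -> 11 lines: uegu msig xap rjzw iox pvygn lslx kpalk imsiv uizme rsc
Hunk 4: at line 8 remove [imsiv] add [aqr,wqnz] -> 12 lines: uegu msig xap rjzw iox pvygn lslx kpalk aqr wqnz uizme rsc
Hunk 5: at line 3 remove [rjzw,iox,pvygn] add [vwp,ctcb,bkhd] -> 12 lines: uegu msig xap vwp ctcb bkhd lslx kpalk aqr wqnz uizme rsc
Hunk 6: at line 4 remove [ctcb,bkhd] add [hyh] -> 11 lines: uegu msig xap vwp hyh lslx kpalk aqr wqnz uizme rsc
Hunk 7: at line 3 remove [hyh,lslx,kpalk] add [gyyjo] -> 9 lines: uegu msig xap vwp gyyjo aqr wqnz uizme rsc
Final line count: 9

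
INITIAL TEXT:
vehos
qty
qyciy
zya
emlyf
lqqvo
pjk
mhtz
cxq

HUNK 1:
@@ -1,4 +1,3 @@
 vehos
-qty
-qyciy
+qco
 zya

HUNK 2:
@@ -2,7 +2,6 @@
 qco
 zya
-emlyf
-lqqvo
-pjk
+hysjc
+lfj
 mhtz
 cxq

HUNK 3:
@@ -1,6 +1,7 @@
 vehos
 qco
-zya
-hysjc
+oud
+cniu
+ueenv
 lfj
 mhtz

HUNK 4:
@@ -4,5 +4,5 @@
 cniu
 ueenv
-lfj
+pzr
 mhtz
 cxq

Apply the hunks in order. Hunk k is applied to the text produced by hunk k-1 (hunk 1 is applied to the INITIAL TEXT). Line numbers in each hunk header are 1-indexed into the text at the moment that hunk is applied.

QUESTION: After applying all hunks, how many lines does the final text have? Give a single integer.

Answer: 8

Derivation:
Hunk 1: at line 1 remove [qty,qyciy] add [qco] -> 8 lines: vehos qco zya emlyf lqqvo pjk mhtz cxq
Hunk 2: at line 2 remove [emlyf,lqqvo,pjk] add [hysjc,lfj] -> 7 lines: vehos qco zya hysjc lfj mhtz cxq
Hunk 3: at line 1 remove [zya,hysjc] add [oud,cniu,ueenv] -> 8 lines: vehos qco oud cniu ueenv lfj mhtz cxq
Hunk 4: at line 4 remove [lfj] add [pzr] -> 8 lines: vehos qco oud cniu ueenv pzr mhtz cxq
Final line count: 8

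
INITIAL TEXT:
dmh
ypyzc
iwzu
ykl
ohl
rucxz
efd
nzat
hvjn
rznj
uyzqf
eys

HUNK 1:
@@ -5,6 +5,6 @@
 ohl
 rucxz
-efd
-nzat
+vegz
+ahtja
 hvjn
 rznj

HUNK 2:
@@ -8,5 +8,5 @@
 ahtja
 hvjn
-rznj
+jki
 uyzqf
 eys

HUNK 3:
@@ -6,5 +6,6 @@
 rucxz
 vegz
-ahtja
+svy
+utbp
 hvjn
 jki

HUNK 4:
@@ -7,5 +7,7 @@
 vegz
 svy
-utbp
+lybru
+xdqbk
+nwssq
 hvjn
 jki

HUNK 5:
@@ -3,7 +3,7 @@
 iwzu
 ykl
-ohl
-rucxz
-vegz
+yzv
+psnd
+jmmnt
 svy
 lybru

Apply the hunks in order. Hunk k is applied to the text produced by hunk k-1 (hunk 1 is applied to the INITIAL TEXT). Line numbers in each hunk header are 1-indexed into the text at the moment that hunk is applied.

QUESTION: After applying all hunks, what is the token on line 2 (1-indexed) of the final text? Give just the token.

Hunk 1: at line 5 remove [efd,nzat] add [vegz,ahtja] -> 12 lines: dmh ypyzc iwzu ykl ohl rucxz vegz ahtja hvjn rznj uyzqf eys
Hunk 2: at line 8 remove [rznj] add [jki] -> 12 lines: dmh ypyzc iwzu ykl ohl rucxz vegz ahtja hvjn jki uyzqf eys
Hunk 3: at line 6 remove [ahtja] add [svy,utbp] -> 13 lines: dmh ypyzc iwzu ykl ohl rucxz vegz svy utbp hvjn jki uyzqf eys
Hunk 4: at line 7 remove [utbp] add [lybru,xdqbk,nwssq] -> 15 lines: dmh ypyzc iwzu ykl ohl rucxz vegz svy lybru xdqbk nwssq hvjn jki uyzqf eys
Hunk 5: at line 3 remove [ohl,rucxz,vegz] add [yzv,psnd,jmmnt] -> 15 lines: dmh ypyzc iwzu ykl yzv psnd jmmnt svy lybru xdqbk nwssq hvjn jki uyzqf eys
Final line 2: ypyzc

Answer: ypyzc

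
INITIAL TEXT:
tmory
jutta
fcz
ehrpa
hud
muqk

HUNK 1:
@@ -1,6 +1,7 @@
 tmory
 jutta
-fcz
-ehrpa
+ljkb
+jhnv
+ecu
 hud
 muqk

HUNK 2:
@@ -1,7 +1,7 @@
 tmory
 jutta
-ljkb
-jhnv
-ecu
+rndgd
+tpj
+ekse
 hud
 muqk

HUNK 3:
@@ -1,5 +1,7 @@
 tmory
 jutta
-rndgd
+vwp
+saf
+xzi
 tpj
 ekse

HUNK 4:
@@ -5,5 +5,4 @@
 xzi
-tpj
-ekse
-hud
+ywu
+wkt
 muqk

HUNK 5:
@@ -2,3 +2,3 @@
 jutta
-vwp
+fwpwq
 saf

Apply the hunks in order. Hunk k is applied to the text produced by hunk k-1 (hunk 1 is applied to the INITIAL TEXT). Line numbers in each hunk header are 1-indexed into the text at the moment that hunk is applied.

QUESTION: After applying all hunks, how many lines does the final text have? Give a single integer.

Hunk 1: at line 1 remove [fcz,ehrpa] add [ljkb,jhnv,ecu] -> 7 lines: tmory jutta ljkb jhnv ecu hud muqk
Hunk 2: at line 1 remove [ljkb,jhnv,ecu] add [rndgd,tpj,ekse] -> 7 lines: tmory jutta rndgd tpj ekse hud muqk
Hunk 3: at line 1 remove [rndgd] add [vwp,saf,xzi] -> 9 lines: tmory jutta vwp saf xzi tpj ekse hud muqk
Hunk 4: at line 5 remove [tpj,ekse,hud] add [ywu,wkt] -> 8 lines: tmory jutta vwp saf xzi ywu wkt muqk
Hunk 5: at line 2 remove [vwp] add [fwpwq] -> 8 lines: tmory jutta fwpwq saf xzi ywu wkt muqk
Final line count: 8

Answer: 8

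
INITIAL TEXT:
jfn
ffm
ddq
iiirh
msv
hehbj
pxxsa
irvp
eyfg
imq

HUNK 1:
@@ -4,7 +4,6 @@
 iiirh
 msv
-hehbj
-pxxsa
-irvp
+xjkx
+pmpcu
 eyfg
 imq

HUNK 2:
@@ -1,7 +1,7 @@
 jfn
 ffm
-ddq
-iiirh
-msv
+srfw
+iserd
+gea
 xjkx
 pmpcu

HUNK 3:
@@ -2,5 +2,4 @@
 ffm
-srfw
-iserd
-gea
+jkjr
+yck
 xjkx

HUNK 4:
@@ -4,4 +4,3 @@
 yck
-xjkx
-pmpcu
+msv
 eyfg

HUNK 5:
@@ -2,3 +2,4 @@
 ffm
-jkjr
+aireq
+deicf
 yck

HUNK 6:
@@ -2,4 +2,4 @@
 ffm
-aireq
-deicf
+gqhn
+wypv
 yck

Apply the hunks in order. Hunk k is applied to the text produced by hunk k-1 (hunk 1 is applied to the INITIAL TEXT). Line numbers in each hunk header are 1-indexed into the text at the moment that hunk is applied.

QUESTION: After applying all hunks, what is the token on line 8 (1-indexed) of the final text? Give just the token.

Answer: imq

Derivation:
Hunk 1: at line 4 remove [hehbj,pxxsa,irvp] add [xjkx,pmpcu] -> 9 lines: jfn ffm ddq iiirh msv xjkx pmpcu eyfg imq
Hunk 2: at line 1 remove [ddq,iiirh,msv] add [srfw,iserd,gea] -> 9 lines: jfn ffm srfw iserd gea xjkx pmpcu eyfg imq
Hunk 3: at line 2 remove [srfw,iserd,gea] add [jkjr,yck] -> 8 lines: jfn ffm jkjr yck xjkx pmpcu eyfg imq
Hunk 4: at line 4 remove [xjkx,pmpcu] add [msv] -> 7 lines: jfn ffm jkjr yck msv eyfg imq
Hunk 5: at line 2 remove [jkjr] add [aireq,deicf] -> 8 lines: jfn ffm aireq deicf yck msv eyfg imq
Hunk 6: at line 2 remove [aireq,deicf] add [gqhn,wypv] -> 8 lines: jfn ffm gqhn wypv yck msv eyfg imq
Final line 8: imq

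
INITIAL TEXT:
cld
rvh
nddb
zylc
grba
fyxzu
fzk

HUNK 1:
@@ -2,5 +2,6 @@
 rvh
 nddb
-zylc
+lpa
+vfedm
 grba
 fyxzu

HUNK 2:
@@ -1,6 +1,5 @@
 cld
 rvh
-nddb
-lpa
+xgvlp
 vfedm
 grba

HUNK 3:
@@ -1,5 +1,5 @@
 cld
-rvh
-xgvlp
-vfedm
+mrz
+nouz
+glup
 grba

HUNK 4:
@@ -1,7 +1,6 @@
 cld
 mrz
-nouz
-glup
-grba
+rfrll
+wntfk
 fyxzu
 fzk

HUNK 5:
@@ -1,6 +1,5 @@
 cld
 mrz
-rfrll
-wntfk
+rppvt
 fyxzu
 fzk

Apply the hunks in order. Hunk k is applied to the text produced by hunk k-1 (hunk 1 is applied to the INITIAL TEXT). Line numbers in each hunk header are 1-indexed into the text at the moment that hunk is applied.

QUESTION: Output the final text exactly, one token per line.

Hunk 1: at line 2 remove [zylc] add [lpa,vfedm] -> 8 lines: cld rvh nddb lpa vfedm grba fyxzu fzk
Hunk 2: at line 1 remove [nddb,lpa] add [xgvlp] -> 7 lines: cld rvh xgvlp vfedm grba fyxzu fzk
Hunk 3: at line 1 remove [rvh,xgvlp,vfedm] add [mrz,nouz,glup] -> 7 lines: cld mrz nouz glup grba fyxzu fzk
Hunk 4: at line 1 remove [nouz,glup,grba] add [rfrll,wntfk] -> 6 lines: cld mrz rfrll wntfk fyxzu fzk
Hunk 5: at line 1 remove [rfrll,wntfk] add [rppvt] -> 5 lines: cld mrz rppvt fyxzu fzk

Answer: cld
mrz
rppvt
fyxzu
fzk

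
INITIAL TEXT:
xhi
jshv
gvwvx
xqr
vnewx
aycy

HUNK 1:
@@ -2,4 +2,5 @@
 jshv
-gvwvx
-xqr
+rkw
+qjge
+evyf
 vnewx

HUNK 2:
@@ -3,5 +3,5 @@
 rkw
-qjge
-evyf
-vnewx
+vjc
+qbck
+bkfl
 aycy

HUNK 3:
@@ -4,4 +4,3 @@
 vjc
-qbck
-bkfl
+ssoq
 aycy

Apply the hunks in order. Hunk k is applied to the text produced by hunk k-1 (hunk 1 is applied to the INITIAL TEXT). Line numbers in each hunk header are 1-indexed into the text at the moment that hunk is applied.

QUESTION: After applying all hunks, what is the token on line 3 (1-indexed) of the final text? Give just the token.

Answer: rkw

Derivation:
Hunk 1: at line 2 remove [gvwvx,xqr] add [rkw,qjge,evyf] -> 7 lines: xhi jshv rkw qjge evyf vnewx aycy
Hunk 2: at line 3 remove [qjge,evyf,vnewx] add [vjc,qbck,bkfl] -> 7 lines: xhi jshv rkw vjc qbck bkfl aycy
Hunk 3: at line 4 remove [qbck,bkfl] add [ssoq] -> 6 lines: xhi jshv rkw vjc ssoq aycy
Final line 3: rkw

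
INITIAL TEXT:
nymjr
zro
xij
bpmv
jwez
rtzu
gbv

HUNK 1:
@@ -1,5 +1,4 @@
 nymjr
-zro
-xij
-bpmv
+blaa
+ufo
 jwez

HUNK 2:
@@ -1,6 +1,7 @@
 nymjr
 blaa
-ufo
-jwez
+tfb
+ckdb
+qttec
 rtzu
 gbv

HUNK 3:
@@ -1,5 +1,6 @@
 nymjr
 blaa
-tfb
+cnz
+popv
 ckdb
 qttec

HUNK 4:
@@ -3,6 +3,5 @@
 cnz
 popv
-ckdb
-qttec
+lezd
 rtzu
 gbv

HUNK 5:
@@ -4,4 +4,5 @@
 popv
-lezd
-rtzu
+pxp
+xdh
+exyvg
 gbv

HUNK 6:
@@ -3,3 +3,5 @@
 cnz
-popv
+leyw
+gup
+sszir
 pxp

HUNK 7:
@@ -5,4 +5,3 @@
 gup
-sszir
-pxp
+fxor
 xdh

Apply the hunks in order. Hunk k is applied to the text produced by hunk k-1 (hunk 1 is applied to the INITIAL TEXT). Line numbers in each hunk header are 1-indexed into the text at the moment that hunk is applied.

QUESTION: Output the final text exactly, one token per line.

Hunk 1: at line 1 remove [zro,xij,bpmv] add [blaa,ufo] -> 6 lines: nymjr blaa ufo jwez rtzu gbv
Hunk 2: at line 1 remove [ufo,jwez] add [tfb,ckdb,qttec] -> 7 lines: nymjr blaa tfb ckdb qttec rtzu gbv
Hunk 3: at line 1 remove [tfb] add [cnz,popv] -> 8 lines: nymjr blaa cnz popv ckdb qttec rtzu gbv
Hunk 4: at line 3 remove [ckdb,qttec] add [lezd] -> 7 lines: nymjr blaa cnz popv lezd rtzu gbv
Hunk 5: at line 4 remove [lezd,rtzu] add [pxp,xdh,exyvg] -> 8 lines: nymjr blaa cnz popv pxp xdh exyvg gbv
Hunk 6: at line 3 remove [popv] add [leyw,gup,sszir] -> 10 lines: nymjr blaa cnz leyw gup sszir pxp xdh exyvg gbv
Hunk 7: at line 5 remove [sszir,pxp] add [fxor] -> 9 lines: nymjr blaa cnz leyw gup fxor xdh exyvg gbv

Answer: nymjr
blaa
cnz
leyw
gup
fxor
xdh
exyvg
gbv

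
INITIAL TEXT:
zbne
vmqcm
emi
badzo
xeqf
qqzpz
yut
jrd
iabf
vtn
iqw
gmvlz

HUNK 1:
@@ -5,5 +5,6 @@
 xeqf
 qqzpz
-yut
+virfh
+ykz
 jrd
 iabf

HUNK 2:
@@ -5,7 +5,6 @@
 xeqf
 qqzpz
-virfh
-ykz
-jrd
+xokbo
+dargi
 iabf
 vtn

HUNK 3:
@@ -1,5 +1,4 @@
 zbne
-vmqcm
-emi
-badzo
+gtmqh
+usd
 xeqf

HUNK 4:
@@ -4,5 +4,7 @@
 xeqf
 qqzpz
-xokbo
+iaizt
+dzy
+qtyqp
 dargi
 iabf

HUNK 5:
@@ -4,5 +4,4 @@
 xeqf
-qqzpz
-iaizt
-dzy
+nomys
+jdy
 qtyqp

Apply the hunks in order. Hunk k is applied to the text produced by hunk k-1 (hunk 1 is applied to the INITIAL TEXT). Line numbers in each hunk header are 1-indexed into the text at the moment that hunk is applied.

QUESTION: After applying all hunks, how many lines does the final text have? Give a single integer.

Answer: 12

Derivation:
Hunk 1: at line 5 remove [yut] add [virfh,ykz] -> 13 lines: zbne vmqcm emi badzo xeqf qqzpz virfh ykz jrd iabf vtn iqw gmvlz
Hunk 2: at line 5 remove [virfh,ykz,jrd] add [xokbo,dargi] -> 12 lines: zbne vmqcm emi badzo xeqf qqzpz xokbo dargi iabf vtn iqw gmvlz
Hunk 3: at line 1 remove [vmqcm,emi,badzo] add [gtmqh,usd] -> 11 lines: zbne gtmqh usd xeqf qqzpz xokbo dargi iabf vtn iqw gmvlz
Hunk 4: at line 4 remove [xokbo] add [iaizt,dzy,qtyqp] -> 13 lines: zbne gtmqh usd xeqf qqzpz iaizt dzy qtyqp dargi iabf vtn iqw gmvlz
Hunk 5: at line 4 remove [qqzpz,iaizt,dzy] add [nomys,jdy] -> 12 lines: zbne gtmqh usd xeqf nomys jdy qtyqp dargi iabf vtn iqw gmvlz
Final line count: 12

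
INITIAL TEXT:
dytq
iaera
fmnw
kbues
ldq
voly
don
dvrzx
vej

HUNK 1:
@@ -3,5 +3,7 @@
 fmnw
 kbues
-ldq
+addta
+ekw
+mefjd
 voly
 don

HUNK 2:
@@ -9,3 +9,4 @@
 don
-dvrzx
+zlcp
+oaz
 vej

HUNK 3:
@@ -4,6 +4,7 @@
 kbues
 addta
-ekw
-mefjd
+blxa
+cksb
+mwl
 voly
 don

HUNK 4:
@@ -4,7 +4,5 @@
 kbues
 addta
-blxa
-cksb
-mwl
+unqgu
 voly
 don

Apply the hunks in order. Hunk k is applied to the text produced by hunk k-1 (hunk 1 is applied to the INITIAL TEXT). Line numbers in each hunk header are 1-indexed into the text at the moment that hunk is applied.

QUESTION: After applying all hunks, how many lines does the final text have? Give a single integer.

Hunk 1: at line 3 remove [ldq] add [addta,ekw,mefjd] -> 11 lines: dytq iaera fmnw kbues addta ekw mefjd voly don dvrzx vej
Hunk 2: at line 9 remove [dvrzx] add [zlcp,oaz] -> 12 lines: dytq iaera fmnw kbues addta ekw mefjd voly don zlcp oaz vej
Hunk 3: at line 4 remove [ekw,mefjd] add [blxa,cksb,mwl] -> 13 lines: dytq iaera fmnw kbues addta blxa cksb mwl voly don zlcp oaz vej
Hunk 4: at line 4 remove [blxa,cksb,mwl] add [unqgu] -> 11 lines: dytq iaera fmnw kbues addta unqgu voly don zlcp oaz vej
Final line count: 11

Answer: 11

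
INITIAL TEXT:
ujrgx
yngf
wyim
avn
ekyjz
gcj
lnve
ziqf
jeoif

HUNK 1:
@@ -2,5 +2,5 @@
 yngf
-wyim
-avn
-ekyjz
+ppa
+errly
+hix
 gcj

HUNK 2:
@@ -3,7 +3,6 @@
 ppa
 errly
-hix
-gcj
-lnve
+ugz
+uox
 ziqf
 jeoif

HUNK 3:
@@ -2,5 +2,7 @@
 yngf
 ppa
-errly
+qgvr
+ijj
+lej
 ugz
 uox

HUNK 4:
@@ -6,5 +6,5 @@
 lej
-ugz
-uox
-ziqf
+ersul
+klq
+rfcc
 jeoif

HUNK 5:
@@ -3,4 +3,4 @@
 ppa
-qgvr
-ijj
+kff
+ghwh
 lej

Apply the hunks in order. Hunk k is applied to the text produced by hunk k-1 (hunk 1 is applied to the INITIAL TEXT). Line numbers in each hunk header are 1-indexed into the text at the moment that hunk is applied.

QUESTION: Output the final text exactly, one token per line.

Answer: ujrgx
yngf
ppa
kff
ghwh
lej
ersul
klq
rfcc
jeoif

Derivation:
Hunk 1: at line 2 remove [wyim,avn,ekyjz] add [ppa,errly,hix] -> 9 lines: ujrgx yngf ppa errly hix gcj lnve ziqf jeoif
Hunk 2: at line 3 remove [hix,gcj,lnve] add [ugz,uox] -> 8 lines: ujrgx yngf ppa errly ugz uox ziqf jeoif
Hunk 3: at line 2 remove [errly] add [qgvr,ijj,lej] -> 10 lines: ujrgx yngf ppa qgvr ijj lej ugz uox ziqf jeoif
Hunk 4: at line 6 remove [ugz,uox,ziqf] add [ersul,klq,rfcc] -> 10 lines: ujrgx yngf ppa qgvr ijj lej ersul klq rfcc jeoif
Hunk 5: at line 3 remove [qgvr,ijj] add [kff,ghwh] -> 10 lines: ujrgx yngf ppa kff ghwh lej ersul klq rfcc jeoif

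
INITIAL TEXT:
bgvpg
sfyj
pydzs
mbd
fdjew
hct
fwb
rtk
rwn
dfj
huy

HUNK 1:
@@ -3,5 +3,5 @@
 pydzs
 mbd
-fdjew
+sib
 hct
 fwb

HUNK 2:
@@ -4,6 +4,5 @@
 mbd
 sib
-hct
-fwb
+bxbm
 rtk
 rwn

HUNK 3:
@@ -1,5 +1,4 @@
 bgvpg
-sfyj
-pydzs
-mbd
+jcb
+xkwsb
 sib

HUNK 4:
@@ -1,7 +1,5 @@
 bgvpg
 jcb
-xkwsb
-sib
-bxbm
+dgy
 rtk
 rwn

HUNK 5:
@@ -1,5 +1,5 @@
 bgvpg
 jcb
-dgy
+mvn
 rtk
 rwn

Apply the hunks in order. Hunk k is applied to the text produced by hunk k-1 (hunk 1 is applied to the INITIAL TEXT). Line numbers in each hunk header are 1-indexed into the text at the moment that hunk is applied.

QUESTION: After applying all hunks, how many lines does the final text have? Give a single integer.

Hunk 1: at line 3 remove [fdjew] add [sib] -> 11 lines: bgvpg sfyj pydzs mbd sib hct fwb rtk rwn dfj huy
Hunk 2: at line 4 remove [hct,fwb] add [bxbm] -> 10 lines: bgvpg sfyj pydzs mbd sib bxbm rtk rwn dfj huy
Hunk 3: at line 1 remove [sfyj,pydzs,mbd] add [jcb,xkwsb] -> 9 lines: bgvpg jcb xkwsb sib bxbm rtk rwn dfj huy
Hunk 4: at line 1 remove [xkwsb,sib,bxbm] add [dgy] -> 7 lines: bgvpg jcb dgy rtk rwn dfj huy
Hunk 5: at line 1 remove [dgy] add [mvn] -> 7 lines: bgvpg jcb mvn rtk rwn dfj huy
Final line count: 7

Answer: 7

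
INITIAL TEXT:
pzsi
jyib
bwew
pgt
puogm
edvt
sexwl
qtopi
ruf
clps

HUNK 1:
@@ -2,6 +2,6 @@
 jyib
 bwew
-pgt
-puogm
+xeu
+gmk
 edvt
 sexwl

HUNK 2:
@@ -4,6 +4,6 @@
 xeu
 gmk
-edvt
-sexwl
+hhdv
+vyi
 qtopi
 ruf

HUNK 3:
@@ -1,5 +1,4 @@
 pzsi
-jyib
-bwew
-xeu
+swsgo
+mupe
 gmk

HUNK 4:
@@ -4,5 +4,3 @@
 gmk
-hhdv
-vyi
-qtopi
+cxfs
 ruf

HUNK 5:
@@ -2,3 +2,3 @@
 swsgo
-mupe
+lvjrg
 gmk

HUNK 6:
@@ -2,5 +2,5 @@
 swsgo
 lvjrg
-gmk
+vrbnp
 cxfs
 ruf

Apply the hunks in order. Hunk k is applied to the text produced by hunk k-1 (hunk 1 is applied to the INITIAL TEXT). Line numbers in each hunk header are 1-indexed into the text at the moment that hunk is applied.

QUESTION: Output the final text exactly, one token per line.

Hunk 1: at line 2 remove [pgt,puogm] add [xeu,gmk] -> 10 lines: pzsi jyib bwew xeu gmk edvt sexwl qtopi ruf clps
Hunk 2: at line 4 remove [edvt,sexwl] add [hhdv,vyi] -> 10 lines: pzsi jyib bwew xeu gmk hhdv vyi qtopi ruf clps
Hunk 3: at line 1 remove [jyib,bwew,xeu] add [swsgo,mupe] -> 9 lines: pzsi swsgo mupe gmk hhdv vyi qtopi ruf clps
Hunk 4: at line 4 remove [hhdv,vyi,qtopi] add [cxfs] -> 7 lines: pzsi swsgo mupe gmk cxfs ruf clps
Hunk 5: at line 2 remove [mupe] add [lvjrg] -> 7 lines: pzsi swsgo lvjrg gmk cxfs ruf clps
Hunk 6: at line 2 remove [gmk] add [vrbnp] -> 7 lines: pzsi swsgo lvjrg vrbnp cxfs ruf clps

Answer: pzsi
swsgo
lvjrg
vrbnp
cxfs
ruf
clps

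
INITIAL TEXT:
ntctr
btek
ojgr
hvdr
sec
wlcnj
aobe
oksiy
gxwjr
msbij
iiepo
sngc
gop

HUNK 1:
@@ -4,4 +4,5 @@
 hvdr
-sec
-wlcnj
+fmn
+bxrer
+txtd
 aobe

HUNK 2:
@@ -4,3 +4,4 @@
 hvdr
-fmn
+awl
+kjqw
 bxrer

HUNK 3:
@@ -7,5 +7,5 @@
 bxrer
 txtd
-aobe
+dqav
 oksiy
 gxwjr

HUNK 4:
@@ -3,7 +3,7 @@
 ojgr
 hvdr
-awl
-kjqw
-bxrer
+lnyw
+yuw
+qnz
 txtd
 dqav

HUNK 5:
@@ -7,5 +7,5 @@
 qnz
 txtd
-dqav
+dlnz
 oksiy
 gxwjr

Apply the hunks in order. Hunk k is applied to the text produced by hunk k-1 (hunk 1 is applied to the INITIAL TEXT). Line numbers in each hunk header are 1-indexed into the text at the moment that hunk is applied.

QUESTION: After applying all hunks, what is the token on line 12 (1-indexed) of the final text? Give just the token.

Hunk 1: at line 4 remove [sec,wlcnj] add [fmn,bxrer,txtd] -> 14 lines: ntctr btek ojgr hvdr fmn bxrer txtd aobe oksiy gxwjr msbij iiepo sngc gop
Hunk 2: at line 4 remove [fmn] add [awl,kjqw] -> 15 lines: ntctr btek ojgr hvdr awl kjqw bxrer txtd aobe oksiy gxwjr msbij iiepo sngc gop
Hunk 3: at line 7 remove [aobe] add [dqav] -> 15 lines: ntctr btek ojgr hvdr awl kjqw bxrer txtd dqav oksiy gxwjr msbij iiepo sngc gop
Hunk 4: at line 3 remove [awl,kjqw,bxrer] add [lnyw,yuw,qnz] -> 15 lines: ntctr btek ojgr hvdr lnyw yuw qnz txtd dqav oksiy gxwjr msbij iiepo sngc gop
Hunk 5: at line 7 remove [dqav] add [dlnz] -> 15 lines: ntctr btek ojgr hvdr lnyw yuw qnz txtd dlnz oksiy gxwjr msbij iiepo sngc gop
Final line 12: msbij

Answer: msbij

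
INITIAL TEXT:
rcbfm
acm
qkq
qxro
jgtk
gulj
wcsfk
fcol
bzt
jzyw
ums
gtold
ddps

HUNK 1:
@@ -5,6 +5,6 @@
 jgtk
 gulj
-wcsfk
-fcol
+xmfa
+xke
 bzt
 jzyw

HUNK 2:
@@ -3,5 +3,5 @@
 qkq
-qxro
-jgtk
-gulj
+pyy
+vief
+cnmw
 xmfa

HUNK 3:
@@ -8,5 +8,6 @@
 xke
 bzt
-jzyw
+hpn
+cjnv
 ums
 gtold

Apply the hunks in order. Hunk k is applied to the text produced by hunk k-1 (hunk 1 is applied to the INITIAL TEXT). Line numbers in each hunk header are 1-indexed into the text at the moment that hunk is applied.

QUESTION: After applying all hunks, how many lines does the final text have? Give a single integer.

Answer: 14

Derivation:
Hunk 1: at line 5 remove [wcsfk,fcol] add [xmfa,xke] -> 13 lines: rcbfm acm qkq qxro jgtk gulj xmfa xke bzt jzyw ums gtold ddps
Hunk 2: at line 3 remove [qxro,jgtk,gulj] add [pyy,vief,cnmw] -> 13 lines: rcbfm acm qkq pyy vief cnmw xmfa xke bzt jzyw ums gtold ddps
Hunk 3: at line 8 remove [jzyw] add [hpn,cjnv] -> 14 lines: rcbfm acm qkq pyy vief cnmw xmfa xke bzt hpn cjnv ums gtold ddps
Final line count: 14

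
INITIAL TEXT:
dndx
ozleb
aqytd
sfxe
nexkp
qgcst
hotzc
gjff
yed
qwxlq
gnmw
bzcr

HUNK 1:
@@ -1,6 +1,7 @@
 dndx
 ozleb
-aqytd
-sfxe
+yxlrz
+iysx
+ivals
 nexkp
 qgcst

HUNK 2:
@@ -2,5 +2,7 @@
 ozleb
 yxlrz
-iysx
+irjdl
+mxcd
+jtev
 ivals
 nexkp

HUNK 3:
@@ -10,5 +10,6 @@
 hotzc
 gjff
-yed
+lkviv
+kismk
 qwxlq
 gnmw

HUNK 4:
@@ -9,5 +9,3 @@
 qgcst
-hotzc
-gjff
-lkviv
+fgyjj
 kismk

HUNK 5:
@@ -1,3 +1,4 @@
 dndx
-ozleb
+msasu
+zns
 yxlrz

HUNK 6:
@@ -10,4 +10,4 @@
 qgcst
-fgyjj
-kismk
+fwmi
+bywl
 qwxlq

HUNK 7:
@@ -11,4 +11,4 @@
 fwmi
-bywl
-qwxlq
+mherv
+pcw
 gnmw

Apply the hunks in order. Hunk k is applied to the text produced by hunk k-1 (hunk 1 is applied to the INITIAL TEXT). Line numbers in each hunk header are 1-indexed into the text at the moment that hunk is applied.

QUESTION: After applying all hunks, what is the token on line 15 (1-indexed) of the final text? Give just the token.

Answer: bzcr

Derivation:
Hunk 1: at line 1 remove [aqytd,sfxe] add [yxlrz,iysx,ivals] -> 13 lines: dndx ozleb yxlrz iysx ivals nexkp qgcst hotzc gjff yed qwxlq gnmw bzcr
Hunk 2: at line 2 remove [iysx] add [irjdl,mxcd,jtev] -> 15 lines: dndx ozleb yxlrz irjdl mxcd jtev ivals nexkp qgcst hotzc gjff yed qwxlq gnmw bzcr
Hunk 3: at line 10 remove [yed] add [lkviv,kismk] -> 16 lines: dndx ozleb yxlrz irjdl mxcd jtev ivals nexkp qgcst hotzc gjff lkviv kismk qwxlq gnmw bzcr
Hunk 4: at line 9 remove [hotzc,gjff,lkviv] add [fgyjj] -> 14 lines: dndx ozleb yxlrz irjdl mxcd jtev ivals nexkp qgcst fgyjj kismk qwxlq gnmw bzcr
Hunk 5: at line 1 remove [ozleb] add [msasu,zns] -> 15 lines: dndx msasu zns yxlrz irjdl mxcd jtev ivals nexkp qgcst fgyjj kismk qwxlq gnmw bzcr
Hunk 6: at line 10 remove [fgyjj,kismk] add [fwmi,bywl] -> 15 lines: dndx msasu zns yxlrz irjdl mxcd jtev ivals nexkp qgcst fwmi bywl qwxlq gnmw bzcr
Hunk 7: at line 11 remove [bywl,qwxlq] add [mherv,pcw] -> 15 lines: dndx msasu zns yxlrz irjdl mxcd jtev ivals nexkp qgcst fwmi mherv pcw gnmw bzcr
Final line 15: bzcr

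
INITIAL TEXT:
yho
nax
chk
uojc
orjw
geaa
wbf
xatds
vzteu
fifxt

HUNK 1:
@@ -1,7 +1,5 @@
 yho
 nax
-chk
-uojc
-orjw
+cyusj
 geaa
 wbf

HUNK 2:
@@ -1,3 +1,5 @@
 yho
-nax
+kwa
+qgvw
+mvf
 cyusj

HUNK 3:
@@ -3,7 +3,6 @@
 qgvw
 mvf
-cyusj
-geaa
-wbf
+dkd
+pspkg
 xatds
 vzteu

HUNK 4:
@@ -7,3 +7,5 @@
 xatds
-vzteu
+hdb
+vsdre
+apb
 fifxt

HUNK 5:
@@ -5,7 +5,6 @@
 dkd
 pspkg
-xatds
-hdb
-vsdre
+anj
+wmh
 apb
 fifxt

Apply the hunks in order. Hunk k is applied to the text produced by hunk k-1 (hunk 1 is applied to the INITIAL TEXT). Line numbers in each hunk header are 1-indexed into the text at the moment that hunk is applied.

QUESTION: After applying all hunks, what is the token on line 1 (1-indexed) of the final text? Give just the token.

Hunk 1: at line 1 remove [chk,uojc,orjw] add [cyusj] -> 8 lines: yho nax cyusj geaa wbf xatds vzteu fifxt
Hunk 2: at line 1 remove [nax] add [kwa,qgvw,mvf] -> 10 lines: yho kwa qgvw mvf cyusj geaa wbf xatds vzteu fifxt
Hunk 3: at line 3 remove [cyusj,geaa,wbf] add [dkd,pspkg] -> 9 lines: yho kwa qgvw mvf dkd pspkg xatds vzteu fifxt
Hunk 4: at line 7 remove [vzteu] add [hdb,vsdre,apb] -> 11 lines: yho kwa qgvw mvf dkd pspkg xatds hdb vsdre apb fifxt
Hunk 5: at line 5 remove [xatds,hdb,vsdre] add [anj,wmh] -> 10 lines: yho kwa qgvw mvf dkd pspkg anj wmh apb fifxt
Final line 1: yho

Answer: yho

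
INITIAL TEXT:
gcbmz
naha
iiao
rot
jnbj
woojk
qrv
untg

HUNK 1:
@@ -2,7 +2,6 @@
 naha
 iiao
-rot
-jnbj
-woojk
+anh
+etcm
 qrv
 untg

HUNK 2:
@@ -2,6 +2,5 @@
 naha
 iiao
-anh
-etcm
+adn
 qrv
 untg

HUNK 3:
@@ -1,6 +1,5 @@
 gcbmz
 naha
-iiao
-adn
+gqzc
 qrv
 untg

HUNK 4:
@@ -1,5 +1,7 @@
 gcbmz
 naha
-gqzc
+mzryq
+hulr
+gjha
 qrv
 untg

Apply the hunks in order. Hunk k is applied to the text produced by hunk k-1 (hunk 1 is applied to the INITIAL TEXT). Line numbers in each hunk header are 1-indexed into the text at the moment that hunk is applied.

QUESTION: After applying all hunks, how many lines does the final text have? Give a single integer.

Answer: 7

Derivation:
Hunk 1: at line 2 remove [rot,jnbj,woojk] add [anh,etcm] -> 7 lines: gcbmz naha iiao anh etcm qrv untg
Hunk 2: at line 2 remove [anh,etcm] add [adn] -> 6 lines: gcbmz naha iiao adn qrv untg
Hunk 3: at line 1 remove [iiao,adn] add [gqzc] -> 5 lines: gcbmz naha gqzc qrv untg
Hunk 4: at line 1 remove [gqzc] add [mzryq,hulr,gjha] -> 7 lines: gcbmz naha mzryq hulr gjha qrv untg
Final line count: 7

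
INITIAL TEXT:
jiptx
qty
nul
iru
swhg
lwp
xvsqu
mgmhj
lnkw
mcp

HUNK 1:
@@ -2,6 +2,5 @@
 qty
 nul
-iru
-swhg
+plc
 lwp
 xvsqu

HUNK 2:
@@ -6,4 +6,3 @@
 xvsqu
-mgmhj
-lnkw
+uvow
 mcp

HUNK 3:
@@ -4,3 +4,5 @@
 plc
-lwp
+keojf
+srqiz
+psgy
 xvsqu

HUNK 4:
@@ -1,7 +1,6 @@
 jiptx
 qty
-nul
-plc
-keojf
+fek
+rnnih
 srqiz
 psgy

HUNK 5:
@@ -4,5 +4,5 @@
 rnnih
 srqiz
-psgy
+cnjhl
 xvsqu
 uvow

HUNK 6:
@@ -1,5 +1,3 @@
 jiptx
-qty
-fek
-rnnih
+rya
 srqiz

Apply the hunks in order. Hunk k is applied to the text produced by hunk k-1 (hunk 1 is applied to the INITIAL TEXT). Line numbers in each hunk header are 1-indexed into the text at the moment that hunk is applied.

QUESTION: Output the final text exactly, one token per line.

Hunk 1: at line 2 remove [iru,swhg] add [plc] -> 9 lines: jiptx qty nul plc lwp xvsqu mgmhj lnkw mcp
Hunk 2: at line 6 remove [mgmhj,lnkw] add [uvow] -> 8 lines: jiptx qty nul plc lwp xvsqu uvow mcp
Hunk 3: at line 4 remove [lwp] add [keojf,srqiz,psgy] -> 10 lines: jiptx qty nul plc keojf srqiz psgy xvsqu uvow mcp
Hunk 4: at line 1 remove [nul,plc,keojf] add [fek,rnnih] -> 9 lines: jiptx qty fek rnnih srqiz psgy xvsqu uvow mcp
Hunk 5: at line 4 remove [psgy] add [cnjhl] -> 9 lines: jiptx qty fek rnnih srqiz cnjhl xvsqu uvow mcp
Hunk 6: at line 1 remove [qty,fek,rnnih] add [rya] -> 7 lines: jiptx rya srqiz cnjhl xvsqu uvow mcp

Answer: jiptx
rya
srqiz
cnjhl
xvsqu
uvow
mcp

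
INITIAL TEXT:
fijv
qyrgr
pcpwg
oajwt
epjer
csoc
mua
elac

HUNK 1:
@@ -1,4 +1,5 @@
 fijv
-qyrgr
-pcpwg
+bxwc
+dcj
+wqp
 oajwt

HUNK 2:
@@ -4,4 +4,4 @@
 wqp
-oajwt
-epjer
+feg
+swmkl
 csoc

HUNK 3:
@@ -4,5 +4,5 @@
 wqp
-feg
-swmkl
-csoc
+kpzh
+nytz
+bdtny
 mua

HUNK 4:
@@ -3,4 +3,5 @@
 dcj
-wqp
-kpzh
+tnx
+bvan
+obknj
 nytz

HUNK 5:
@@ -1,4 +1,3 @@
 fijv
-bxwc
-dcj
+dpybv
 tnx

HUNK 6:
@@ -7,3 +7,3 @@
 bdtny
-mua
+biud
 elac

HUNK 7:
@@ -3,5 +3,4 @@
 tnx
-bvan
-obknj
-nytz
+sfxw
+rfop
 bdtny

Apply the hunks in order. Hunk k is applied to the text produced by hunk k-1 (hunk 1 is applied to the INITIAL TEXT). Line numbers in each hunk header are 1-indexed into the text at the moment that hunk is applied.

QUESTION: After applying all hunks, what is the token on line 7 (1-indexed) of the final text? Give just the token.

Answer: biud

Derivation:
Hunk 1: at line 1 remove [qyrgr,pcpwg] add [bxwc,dcj,wqp] -> 9 lines: fijv bxwc dcj wqp oajwt epjer csoc mua elac
Hunk 2: at line 4 remove [oajwt,epjer] add [feg,swmkl] -> 9 lines: fijv bxwc dcj wqp feg swmkl csoc mua elac
Hunk 3: at line 4 remove [feg,swmkl,csoc] add [kpzh,nytz,bdtny] -> 9 lines: fijv bxwc dcj wqp kpzh nytz bdtny mua elac
Hunk 4: at line 3 remove [wqp,kpzh] add [tnx,bvan,obknj] -> 10 lines: fijv bxwc dcj tnx bvan obknj nytz bdtny mua elac
Hunk 5: at line 1 remove [bxwc,dcj] add [dpybv] -> 9 lines: fijv dpybv tnx bvan obknj nytz bdtny mua elac
Hunk 6: at line 7 remove [mua] add [biud] -> 9 lines: fijv dpybv tnx bvan obknj nytz bdtny biud elac
Hunk 7: at line 3 remove [bvan,obknj,nytz] add [sfxw,rfop] -> 8 lines: fijv dpybv tnx sfxw rfop bdtny biud elac
Final line 7: biud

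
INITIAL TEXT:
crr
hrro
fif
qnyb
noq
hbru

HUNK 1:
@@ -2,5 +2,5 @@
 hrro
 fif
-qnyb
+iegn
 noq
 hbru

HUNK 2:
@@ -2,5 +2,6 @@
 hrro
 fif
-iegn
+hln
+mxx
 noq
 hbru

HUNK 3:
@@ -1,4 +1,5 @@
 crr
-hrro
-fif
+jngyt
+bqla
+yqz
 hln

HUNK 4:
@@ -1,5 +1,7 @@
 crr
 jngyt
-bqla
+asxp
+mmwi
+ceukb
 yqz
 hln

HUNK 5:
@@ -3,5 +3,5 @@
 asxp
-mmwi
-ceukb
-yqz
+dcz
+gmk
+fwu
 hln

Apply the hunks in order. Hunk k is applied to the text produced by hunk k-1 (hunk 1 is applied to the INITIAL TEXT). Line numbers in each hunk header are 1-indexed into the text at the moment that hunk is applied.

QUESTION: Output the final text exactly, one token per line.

Hunk 1: at line 2 remove [qnyb] add [iegn] -> 6 lines: crr hrro fif iegn noq hbru
Hunk 2: at line 2 remove [iegn] add [hln,mxx] -> 7 lines: crr hrro fif hln mxx noq hbru
Hunk 3: at line 1 remove [hrro,fif] add [jngyt,bqla,yqz] -> 8 lines: crr jngyt bqla yqz hln mxx noq hbru
Hunk 4: at line 1 remove [bqla] add [asxp,mmwi,ceukb] -> 10 lines: crr jngyt asxp mmwi ceukb yqz hln mxx noq hbru
Hunk 5: at line 3 remove [mmwi,ceukb,yqz] add [dcz,gmk,fwu] -> 10 lines: crr jngyt asxp dcz gmk fwu hln mxx noq hbru

Answer: crr
jngyt
asxp
dcz
gmk
fwu
hln
mxx
noq
hbru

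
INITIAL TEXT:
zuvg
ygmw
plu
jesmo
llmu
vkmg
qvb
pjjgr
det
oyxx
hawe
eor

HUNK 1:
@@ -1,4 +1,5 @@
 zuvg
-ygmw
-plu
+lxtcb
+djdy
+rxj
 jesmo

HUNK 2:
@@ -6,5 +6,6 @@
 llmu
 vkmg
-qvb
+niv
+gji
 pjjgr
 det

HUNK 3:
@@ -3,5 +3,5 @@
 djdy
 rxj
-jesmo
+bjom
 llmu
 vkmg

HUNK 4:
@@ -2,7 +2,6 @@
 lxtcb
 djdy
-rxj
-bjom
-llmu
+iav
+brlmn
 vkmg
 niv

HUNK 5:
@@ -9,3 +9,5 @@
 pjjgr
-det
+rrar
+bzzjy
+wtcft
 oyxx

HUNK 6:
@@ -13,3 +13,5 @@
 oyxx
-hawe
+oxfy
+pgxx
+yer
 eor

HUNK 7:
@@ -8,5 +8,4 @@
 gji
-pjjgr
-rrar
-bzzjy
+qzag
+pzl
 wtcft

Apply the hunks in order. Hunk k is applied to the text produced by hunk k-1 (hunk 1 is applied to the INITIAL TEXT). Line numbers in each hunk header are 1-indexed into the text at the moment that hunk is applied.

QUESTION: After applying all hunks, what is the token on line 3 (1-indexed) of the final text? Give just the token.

Hunk 1: at line 1 remove [ygmw,plu] add [lxtcb,djdy,rxj] -> 13 lines: zuvg lxtcb djdy rxj jesmo llmu vkmg qvb pjjgr det oyxx hawe eor
Hunk 2: at line 6 remove [qvb] add [niv,gji] -> 14 lines: zuvg lxtcb djdy rxj jesmo llmu vkmg niv gji pjjgr det oyxx hawe eor
Hunk 3: at line 3 remove [jesmo] add [bjom] -> 14 lines: zuvg lxtcb djdy rxj bjom llmu vkmg niv gji pjjgr det oyxx hawe eor
Hunk 4: at line 2 remove [rxj,bjom,llmu] add [iav,brlmn] -> 13 lines: zuvg lxtcb djdy iav brlmn vkmg niv gji pjjgr det oyxx hawe eor
Hunk 5: at line 9 remove [det] add [rrar,bzzjy,wtcft] -> 15 lines: zuvg lxtcb djdy iav brlmn vkmg niv gji pjjgr rrar bzzjy wtcft oyxx hawe eor
Hunk 6: at line 13 remove [hawe] add [oxfy,pgxx,yer] -> 17 lines: zuvg lxtcb djdy iav brlmn vkmg niv gji pjjgr rrar bzzjy wtcft oyxx oxfy pgxx yer eor
Hunk 7: at line 8 remove [pjjgr,rrar,bzzjy] add [qzag,pzl] -> 16 lines: zuvg lxtcb djdy iav brlmn vkmg niv gji qzag pzl wtcft oyxx oxfy pgxx yer eor
Final line 3: djdy

Answer: djdy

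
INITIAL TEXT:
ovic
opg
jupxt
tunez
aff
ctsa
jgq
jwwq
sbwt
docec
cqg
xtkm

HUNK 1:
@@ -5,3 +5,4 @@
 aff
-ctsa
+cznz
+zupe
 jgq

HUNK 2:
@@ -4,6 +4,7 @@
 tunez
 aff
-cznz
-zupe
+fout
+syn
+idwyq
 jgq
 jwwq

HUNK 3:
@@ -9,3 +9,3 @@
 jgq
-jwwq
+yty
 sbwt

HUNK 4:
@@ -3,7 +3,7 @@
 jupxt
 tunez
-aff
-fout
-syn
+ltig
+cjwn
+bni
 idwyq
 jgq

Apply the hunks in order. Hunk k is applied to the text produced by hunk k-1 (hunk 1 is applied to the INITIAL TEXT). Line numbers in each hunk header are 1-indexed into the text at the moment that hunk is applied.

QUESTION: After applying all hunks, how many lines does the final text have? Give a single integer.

Hunk 1: at line 5 remove [ctsa] add [cznz,zupe] -> 13 lines: ovic opg jupxt tunez aff cznz zupe jgq jwwq sbwt docec cqg xtkm
Hunk 2: at line 4 remove [cznz,zupe] add [fout,syn,idwyq] -> 14 lines: ovic opg jupxt tunez aff fout syn idwyq jgq jwwq sbwt docec cqg xtkm
Hunk 3: at line 9 remove [jwwq] add [yty] -> 14 lines: ovic opg jupxt tunez aff fout syn idwyq jgq yty sbwt docec cqg xtkm
Hunk 4: at line 3 remove [aff,fout,syn] add [ltig,cjwn,bni] -> 14 lines: ovic opg jupxt tunez ltig cjwn bni idwyq jgq yty sbwt docec cqg xtkm
Final line count: 14

Answer: 14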